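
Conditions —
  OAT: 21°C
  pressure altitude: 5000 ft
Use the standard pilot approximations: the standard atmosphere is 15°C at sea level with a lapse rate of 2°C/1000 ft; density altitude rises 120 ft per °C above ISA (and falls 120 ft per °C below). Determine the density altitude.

ISA temperature at 5000 ft = 15 − 2 × (5000/1000) = 5°C.
ISA deviation = 21 − 5 = +16°C.
Density altitude = 5000 + 120 × (16) = 5000 + (+1920) = 6920 ft.

6920 ft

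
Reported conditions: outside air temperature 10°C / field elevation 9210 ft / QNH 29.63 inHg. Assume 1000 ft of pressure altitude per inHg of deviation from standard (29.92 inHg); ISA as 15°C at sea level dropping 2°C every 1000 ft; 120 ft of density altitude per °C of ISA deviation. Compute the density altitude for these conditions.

Pressure altitude = 9210 + (29.92 − 29.63) × 1000 = 9210 + (+290) = 9500 ft.
ISA temperature at 9500 ft = 15 − 2 × (9500/1000) = -4°C.
ISA deviation = 10 − (-4) = +14°C.
Density altitude = 9500 + 120 × (14) = 11180 ft.

11180 ft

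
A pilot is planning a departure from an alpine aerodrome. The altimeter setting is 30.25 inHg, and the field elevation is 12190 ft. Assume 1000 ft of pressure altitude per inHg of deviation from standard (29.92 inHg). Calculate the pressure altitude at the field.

Pressure correction = (29.92 − 30.25) × 1000 = -330 ft.
Pressure altitude = 12190 + (-330) = 11860 ft.

11860 ft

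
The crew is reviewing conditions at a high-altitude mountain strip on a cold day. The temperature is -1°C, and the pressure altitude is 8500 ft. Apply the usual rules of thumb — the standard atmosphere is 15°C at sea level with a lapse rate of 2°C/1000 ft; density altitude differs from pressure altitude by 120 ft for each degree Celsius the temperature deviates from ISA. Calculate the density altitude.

ISA temperature at 8500 ft = 15 − 2 × (8500/1000) = -2°C.
ISA deviation = -1 − (-2) = +1°C.
Density altitude = 8500 + 120 × (1) = 8500 + (+120) = 8620 ft.

8620 ft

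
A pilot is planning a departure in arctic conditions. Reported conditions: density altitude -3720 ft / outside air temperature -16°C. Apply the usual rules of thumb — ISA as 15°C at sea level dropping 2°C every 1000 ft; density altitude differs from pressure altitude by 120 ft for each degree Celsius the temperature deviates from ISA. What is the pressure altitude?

0 ft

DA = PA + 120 × (OAT − (15 − 2·PA/1000)) = PA + 120·OAT − 1800 + 0.24·PA = 1.24·PA + 120·OAT − 1800.
So 1.24·PA = -3720 − 120 × (-16) + 1800 = 0.
PA = 0 / 1.24 = 0 ft.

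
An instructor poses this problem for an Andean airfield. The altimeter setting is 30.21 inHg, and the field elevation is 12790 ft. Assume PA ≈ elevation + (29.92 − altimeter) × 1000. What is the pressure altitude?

Pressure correction = (29.92 − 30.21) × 1000 = -290 ft.
Pressure altitude = 12790 + (-290) = 12500 ft.

12500 ft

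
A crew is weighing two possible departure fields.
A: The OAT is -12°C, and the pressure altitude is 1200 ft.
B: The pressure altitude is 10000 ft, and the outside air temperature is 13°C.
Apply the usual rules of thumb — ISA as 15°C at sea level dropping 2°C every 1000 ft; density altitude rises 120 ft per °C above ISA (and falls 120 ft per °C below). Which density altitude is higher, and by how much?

B by 13912 ft

A: ISA temp = 12.6°C, deviation -24.6°C, DA = 1200 + 120 × (-24.6) = -1752 ft.
B: ISA temp = -5°C, deviation +18°C, DA = 10000 + 120 × 18 = 12160 ft.
B is higher by 12160 − (-1752) = 13912 ft.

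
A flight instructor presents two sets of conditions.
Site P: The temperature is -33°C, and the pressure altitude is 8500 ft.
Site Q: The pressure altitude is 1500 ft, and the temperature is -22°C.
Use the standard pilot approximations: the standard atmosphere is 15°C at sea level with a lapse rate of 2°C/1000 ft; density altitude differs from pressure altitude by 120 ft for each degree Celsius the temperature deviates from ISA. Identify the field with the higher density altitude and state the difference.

Site P by 7360 ft

Site P: ISA temp = -2°C, deviation -31°C, DA = 8500 + 120 × (-31) = 4780 ft.
Site Q: ISA temp = 12°C, deviation -34°C, DA = 1500 + 120 × (-34) = -2580 ft.
Site P is higher by 4780 − (-2580) = 7360 ft.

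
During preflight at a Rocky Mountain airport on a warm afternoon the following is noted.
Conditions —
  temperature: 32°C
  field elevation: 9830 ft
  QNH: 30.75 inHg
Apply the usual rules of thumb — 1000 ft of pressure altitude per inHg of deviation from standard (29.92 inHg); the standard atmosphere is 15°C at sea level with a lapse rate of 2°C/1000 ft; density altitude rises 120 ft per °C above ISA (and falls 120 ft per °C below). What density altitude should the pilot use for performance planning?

13200 ft

Pressure altitude = 9830 + (29.92 − 30.75) × 1000 = 9830 + (-830) = 9000 ft.
ISA temperature at 9000 ft = 15 − 2 × (9000/1000) = -3°C.
ISA deviation = 32 − (-3) = +35°C.
Density altitude = 9000 + 120 × (35) = 13200 ft.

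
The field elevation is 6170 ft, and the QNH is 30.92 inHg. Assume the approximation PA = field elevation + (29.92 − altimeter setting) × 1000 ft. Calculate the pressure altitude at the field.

5170 ft

Pressure correction = (29.92 − 30.92) × 1000 = -1000 ft.
Pressure altitude = 6170 + (-1000) = 5170 ft.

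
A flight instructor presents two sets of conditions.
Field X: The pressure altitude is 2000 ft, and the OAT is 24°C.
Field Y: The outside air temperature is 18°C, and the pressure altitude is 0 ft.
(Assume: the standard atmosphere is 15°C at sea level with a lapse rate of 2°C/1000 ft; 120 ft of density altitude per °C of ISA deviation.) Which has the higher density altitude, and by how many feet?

Field X by 3200 ft

Field X: ISA temp = 11°C, deviation +13°C, DA = 2000 + 120 × 13 = 3560 ft.
Field Y: ISA temp = 15°C, deviation +3°C, DA = 0 + 120 × 3 = 360 ft.
Field X is higher by 3560 − 360 = 3200 ft.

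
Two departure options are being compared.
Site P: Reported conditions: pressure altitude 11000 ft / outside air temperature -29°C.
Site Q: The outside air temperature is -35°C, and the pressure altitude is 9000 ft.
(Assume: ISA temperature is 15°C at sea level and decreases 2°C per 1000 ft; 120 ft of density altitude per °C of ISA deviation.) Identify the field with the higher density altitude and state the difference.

Site P: ISA temp = -7°C, deviation -22°C, DA = 11000 + 120 × (-22) = 8360 ft.
Site Q: ISA temp = -3°C, deviation -32°C, DA = 9000 + 120 × (-32) = 5160 ft.
Site P is higher by 8360 − 5160 = 3200 ft.

Site P by 3200 ft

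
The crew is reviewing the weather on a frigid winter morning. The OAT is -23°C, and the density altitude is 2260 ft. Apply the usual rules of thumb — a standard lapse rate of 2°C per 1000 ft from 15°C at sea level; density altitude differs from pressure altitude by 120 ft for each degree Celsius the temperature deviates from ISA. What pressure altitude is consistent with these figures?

DA = PA + 120 × (OAT − (15 − 2·PA/1000)) = PA + 120·OAT − 1800 + 0.24·PA = 1.24·PA + 120·OAT − 1800.
So 1.24·PA = 2260 − 120 × (-23) + 1800 = 6820.
PA = 6820 / 1.24 = 5500 ft.

5500 ft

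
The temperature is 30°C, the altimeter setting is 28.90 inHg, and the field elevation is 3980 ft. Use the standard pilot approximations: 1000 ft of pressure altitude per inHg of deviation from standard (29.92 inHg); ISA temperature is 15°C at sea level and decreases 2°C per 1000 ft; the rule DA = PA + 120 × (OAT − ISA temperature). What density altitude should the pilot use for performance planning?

8000 ft

Pressure altitude = 3980 + (29.92 − 28.90) × 1000 = 3980 + (+1020) = 5000 ft.
ISA temperature at 5000 ft = 15 − 2 × (5000/1000) = 5°C.
ISA deviation = 30 − 5 = +25°C.
Density altitude = 5000 + 120 × (25) = 8000 ft.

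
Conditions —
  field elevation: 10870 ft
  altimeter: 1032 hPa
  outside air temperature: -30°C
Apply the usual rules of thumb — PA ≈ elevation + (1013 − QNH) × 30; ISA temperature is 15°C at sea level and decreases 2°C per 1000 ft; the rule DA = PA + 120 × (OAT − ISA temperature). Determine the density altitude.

Pressure altitude = 10870 + (1013 − 1032) × 30 = 10870 + (-570) = 10300 ft.
ISA temperature at 10300 ft = 15 − 2 × (10300/1000) = -5.6°C.
ISA deviation = -30 − (-5.6) = -24.4°C.
Density altitude = 10300 + 120 × (-24.4) = 7372 ft.

7372 ft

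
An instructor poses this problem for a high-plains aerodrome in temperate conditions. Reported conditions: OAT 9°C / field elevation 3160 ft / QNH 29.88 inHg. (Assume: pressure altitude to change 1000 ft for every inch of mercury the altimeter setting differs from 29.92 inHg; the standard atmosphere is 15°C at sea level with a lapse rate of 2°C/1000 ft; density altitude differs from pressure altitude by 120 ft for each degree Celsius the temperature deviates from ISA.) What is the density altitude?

Pressure altitude = 3160 + (29.92 − 29.88) × 1000 = 3160 + (+40) = 3200 ft.
ISA temperature at 3200 ft = 15 − 2 × (3200/1000) = 8.6°C.
ISA deviation = 9 − 8.6 = +0.4°C.
Density altitude = 3200 + 120 × (0.4) = 3248 ft.

3248 ft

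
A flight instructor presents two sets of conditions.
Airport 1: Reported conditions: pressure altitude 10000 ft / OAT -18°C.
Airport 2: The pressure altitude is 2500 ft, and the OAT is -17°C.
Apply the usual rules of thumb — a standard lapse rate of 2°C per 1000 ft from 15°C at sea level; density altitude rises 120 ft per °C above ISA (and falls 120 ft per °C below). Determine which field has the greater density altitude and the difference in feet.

Airport 1: ISA temp = -5°C, deviation -13°C, DA = 10000 + 120 × (-13) = 8440 ft.
Airport 2: ISA temp = 10°C, deviation -27°C, DA = 2500 + 120 × (-27) = -740 ft.
Airport 1 is higher by 8440 − (-740) = 9180 ft.

Airport 1 by 9180 ft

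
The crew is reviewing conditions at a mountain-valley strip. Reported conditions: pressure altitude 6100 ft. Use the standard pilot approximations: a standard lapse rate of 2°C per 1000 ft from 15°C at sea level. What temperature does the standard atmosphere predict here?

ISA temperature = 15 − 2 × (6100/1000) = 15 − 12.2 = 2.8°C.

2.8°C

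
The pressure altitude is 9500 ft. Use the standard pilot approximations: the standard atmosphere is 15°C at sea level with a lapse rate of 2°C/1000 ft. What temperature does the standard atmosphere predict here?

ISA temperature = 15 − 2 × (9500/1000) = 15 − 19 = -4°C.

-4°C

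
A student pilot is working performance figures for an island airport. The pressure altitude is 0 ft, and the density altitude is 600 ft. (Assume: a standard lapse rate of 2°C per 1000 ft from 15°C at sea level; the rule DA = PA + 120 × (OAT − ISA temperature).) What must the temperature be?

Density altitude − pressure altitude = 600 − 0 = +600 ft.
At 120 ft/°C that is an ISA deviation of 600/120 = +5°C.
ISA temperature at 0 ft = 15 − 2 × (0/1000) = 15°C.
OAT = ISA + deviation = 15 + (+5) = 20°C.

20°C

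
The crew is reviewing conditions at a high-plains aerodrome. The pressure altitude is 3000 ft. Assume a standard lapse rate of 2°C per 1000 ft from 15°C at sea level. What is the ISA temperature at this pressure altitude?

9°C

ISA temperature = 15 − 2 × (3000/1000) = 15 − 6 = 9°C.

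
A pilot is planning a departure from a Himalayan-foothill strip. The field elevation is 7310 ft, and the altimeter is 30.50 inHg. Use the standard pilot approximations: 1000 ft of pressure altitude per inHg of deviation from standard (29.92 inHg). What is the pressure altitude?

6730 ft

Pressure correction = (29.92 − 30.50) × 1000 = -580 ft.
Pressure altitude = 7310 + (-580) = 6730 ft.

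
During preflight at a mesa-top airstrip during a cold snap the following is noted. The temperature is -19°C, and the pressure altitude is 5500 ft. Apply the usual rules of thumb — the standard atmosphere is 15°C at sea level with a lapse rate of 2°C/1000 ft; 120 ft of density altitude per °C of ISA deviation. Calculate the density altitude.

2740 ft

ISA temperature at 5500 ft = 15 − 2 × (5500/1000) = 4°C.
ISA deviation = -19 − 4 = -23°C.
Density altitude = 5500 + 120 × (-23) = 5500 + (-2760) = 2740 ft.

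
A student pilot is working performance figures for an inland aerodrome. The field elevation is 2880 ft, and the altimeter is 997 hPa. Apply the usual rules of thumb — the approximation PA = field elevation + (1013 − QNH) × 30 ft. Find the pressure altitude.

3360 ft

Pressure correction = (1013 − 997) × 30 = +480 ft.
Pressure altitude = 2880 + (+480) = 3360 ft.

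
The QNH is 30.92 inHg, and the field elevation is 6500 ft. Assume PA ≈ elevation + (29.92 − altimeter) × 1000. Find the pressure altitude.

Pressure correction = (29.92 − 30.92) × 1000 = -1000 ft.
Pressure altitude = 6500 + (-1000) = 5500 ft.

5500 ft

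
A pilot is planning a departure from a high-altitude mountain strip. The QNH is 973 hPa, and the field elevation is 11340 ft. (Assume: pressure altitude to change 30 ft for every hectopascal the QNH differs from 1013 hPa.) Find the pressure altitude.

12540 ft

Pressure correction = (1013 − 973) × 30 = +1200 ft.
Pressure altitude = 11340 + (+1200) = 12540 ft.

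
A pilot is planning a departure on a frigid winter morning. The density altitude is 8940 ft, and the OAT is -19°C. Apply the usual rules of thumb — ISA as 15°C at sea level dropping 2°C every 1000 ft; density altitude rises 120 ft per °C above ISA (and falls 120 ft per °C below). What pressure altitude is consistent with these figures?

10500 ft

DA = PA + 120 × (OAT − (15 − 2·PA/1000)) = PA + 120·OAT − 1800 + 0.24·PA = 1.24·PA + 120·OAT − 1800.
So 1.24·PA = 8940 − 120 × (-19) + 1800 = 13020.
PA = 13020 / 1.24 = 10500 ft.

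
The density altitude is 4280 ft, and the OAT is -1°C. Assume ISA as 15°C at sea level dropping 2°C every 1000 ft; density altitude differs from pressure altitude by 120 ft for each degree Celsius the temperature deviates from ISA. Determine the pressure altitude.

5000 ft

DA = PA + 120 × (OAT − (15 − 2·PA/1000)) = PA + 120·OAT − 1800 + 0.24·PA = 1.24·PA + 120·OAT − 1800.
So 1.24·PA = 4280 − 120 × (-1) + 1800 = 6200.
PA = 6200 / 1.24 = 5000 ft.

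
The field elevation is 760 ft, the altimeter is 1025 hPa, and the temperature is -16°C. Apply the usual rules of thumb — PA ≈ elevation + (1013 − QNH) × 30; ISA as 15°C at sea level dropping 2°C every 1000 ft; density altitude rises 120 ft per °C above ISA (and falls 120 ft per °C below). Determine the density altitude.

Pressure altitude = 760 + (1013 − 1025) × 30 = 760 + (-360) = 400 ft.
ISA temperature at 400 ft = 15 − 2 × (400/1000) = 14.2°C.
ISA deviation = -16 − 14.2 = -30.2°C.
Density altitude = 400 + 120 × (-30.2) = -3224 ft.

-3224 ft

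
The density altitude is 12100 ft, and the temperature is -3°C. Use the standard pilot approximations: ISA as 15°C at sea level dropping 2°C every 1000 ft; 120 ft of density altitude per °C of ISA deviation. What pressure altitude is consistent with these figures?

11500 ft

DA = PA + 120 × (OAT − (15 − 2·PA/1000)) = PA + 120·OAT − 1800 + 0.24·PA = 1.24·PA + 120·OAT − 1800.
So 1.24·PA = 12100 − 120 × (-3) + 1800 = 14260.
PA = 14260 / 1.24 = 11500 ft.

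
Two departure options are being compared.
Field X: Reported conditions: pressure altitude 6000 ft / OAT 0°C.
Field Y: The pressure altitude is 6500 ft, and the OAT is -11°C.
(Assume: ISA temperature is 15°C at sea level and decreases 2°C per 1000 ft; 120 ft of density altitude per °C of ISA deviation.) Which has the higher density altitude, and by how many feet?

Field X: ISA temp = 3°C, deviation -3°C, DA = 6000 + 120 × (-3) = 5640 ft.
Field Y: ISA temp = 2°C, deviation -13°C, DA = 6500 + 120 × (-13) = 4940 ft.
Field X is higher by 5640 − 4940 = 700 ft.

Field X by 700 ft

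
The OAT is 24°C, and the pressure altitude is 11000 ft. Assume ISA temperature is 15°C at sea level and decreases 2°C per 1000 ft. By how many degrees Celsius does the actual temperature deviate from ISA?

ISA temperature at 11000 ft = 15 − 2 × (11000/1000) = -7°C.
Deviation = OAT − ISA = 24 − (-7) = +31°C.

ISA+31°C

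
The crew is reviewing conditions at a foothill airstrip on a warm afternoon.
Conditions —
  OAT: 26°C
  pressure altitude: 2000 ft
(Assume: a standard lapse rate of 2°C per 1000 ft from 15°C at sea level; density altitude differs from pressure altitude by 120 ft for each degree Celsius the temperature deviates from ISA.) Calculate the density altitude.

3800 ft

ISA temperature at 2000 ft = 15 − 2 × (2000/1000) = 11°C.
ISA deviation = 26 − 11 = +15°C.
Density altitude = 2000 + 120 × (15) = 2000 + (+1800) = 3800 ft.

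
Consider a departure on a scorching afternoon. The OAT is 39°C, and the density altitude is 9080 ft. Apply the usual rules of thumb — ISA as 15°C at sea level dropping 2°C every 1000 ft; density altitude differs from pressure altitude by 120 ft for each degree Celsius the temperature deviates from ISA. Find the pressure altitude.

DA = PA + 120 × (OAT − (15 − 2·PA/1000)) = PA + 120·OAT − 1800 + 0.24·PA = 1.24·PA + 120·OAT − 1800.
So 1.24·PA = 9080 − 120 × 39 + 1800 = 6200.
PA = 6200 / 1.24 = 5000 ft.

5000 ft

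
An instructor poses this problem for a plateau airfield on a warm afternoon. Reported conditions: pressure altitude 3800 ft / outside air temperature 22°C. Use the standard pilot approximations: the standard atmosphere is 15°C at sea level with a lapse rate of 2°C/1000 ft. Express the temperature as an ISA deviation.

ISA+14.6°C

ISA temperature at 3800 ft = 15 − 2 × (3800/1000) = 7.4°C.
Deviation = OAT − ISA = 22 − 7.4 = +14.6°C.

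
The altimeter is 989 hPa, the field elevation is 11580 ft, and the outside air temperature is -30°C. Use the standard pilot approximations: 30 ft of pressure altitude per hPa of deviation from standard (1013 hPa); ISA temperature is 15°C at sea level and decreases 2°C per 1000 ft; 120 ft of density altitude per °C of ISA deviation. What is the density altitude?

9852 ft

Pressure altitude = 11580 + (1013 − 989) × 30 = 11580 + (+720) = 12300 ft.
ISA temperature at 12300 ft = 15 − 2 × (12300/1000) = -9.6°C.
ISA deviation = -30 − (-9.6) = -20.4°C.
Density altitude = 12300 + 120 × (-20.4) = 9852 ft.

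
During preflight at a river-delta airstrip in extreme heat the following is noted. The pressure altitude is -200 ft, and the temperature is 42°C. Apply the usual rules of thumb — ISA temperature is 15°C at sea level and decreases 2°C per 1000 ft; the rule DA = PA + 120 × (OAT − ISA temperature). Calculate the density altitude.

2992 ft

ISA temperature at -200 ft = 15 − 2 × (-200/1000) = 15.4°C.
ISA deviation = 42 − 15.4 = +26.6°C.
Density altitude = -200 + 120 × (26.6) = -200 + (+3192) = 2992 ft.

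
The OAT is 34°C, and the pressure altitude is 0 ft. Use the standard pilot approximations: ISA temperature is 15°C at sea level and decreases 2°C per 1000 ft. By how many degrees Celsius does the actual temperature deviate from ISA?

ISA temperature at 0 ft = 15 − 2 × (0/1000) = 15°C.
Deviation = OAT − ISA = 34 − 15 = +19°C.

ISA+19°C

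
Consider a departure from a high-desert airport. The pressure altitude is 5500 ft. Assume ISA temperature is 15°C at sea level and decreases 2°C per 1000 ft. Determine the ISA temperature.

ISA temperature = 15 − 2 × (5500/1000) = 15 − 11 = 4°C.

4°C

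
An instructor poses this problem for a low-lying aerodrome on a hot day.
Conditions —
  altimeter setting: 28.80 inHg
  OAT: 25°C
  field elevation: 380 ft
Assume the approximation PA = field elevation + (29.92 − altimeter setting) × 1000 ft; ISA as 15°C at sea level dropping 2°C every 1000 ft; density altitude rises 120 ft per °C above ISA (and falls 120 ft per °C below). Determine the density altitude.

3060 ft

Pressure altitude = 380 + (29.92 − 28.80) × 1000 = 380 + (+1120) = 1500 ft.
ISA temperature at 1500 ft = 15 − 2 × (1500/1000) = 12°C.
ISA deviation = 25 − 12 = +13°C.
Density altitude = 1500 + 120 × (13) = 3060 ft.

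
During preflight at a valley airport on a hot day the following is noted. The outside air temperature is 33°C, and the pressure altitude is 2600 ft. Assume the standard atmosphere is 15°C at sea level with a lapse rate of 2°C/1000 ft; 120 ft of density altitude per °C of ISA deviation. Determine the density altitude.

5384 ft

ISA temperature at 2600 ft = 15 − 2 × (2600/1000) = 9.8°C.
ISA deviation = 33 − 9.8 = +23.2°C.
Density altitude = 2600 + 120 × (23.2) = 2600 + (+2784) = 5384 ft.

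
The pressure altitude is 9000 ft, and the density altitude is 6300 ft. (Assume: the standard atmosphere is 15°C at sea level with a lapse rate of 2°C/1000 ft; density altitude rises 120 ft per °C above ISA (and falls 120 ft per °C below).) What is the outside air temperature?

Density altitude − pressure altitude = 6300 − 9000 = -2700 ft.
At 120 ft/°C that is an ISA deviation of -2700/120 = -22.5°C.
ISA temperature at 9000 ft = 15 − 2 × (9000/1000) = -3°C.
OAT = ISA + deviation = -3 + (-22.5) = -25.5°C.

-25.5°C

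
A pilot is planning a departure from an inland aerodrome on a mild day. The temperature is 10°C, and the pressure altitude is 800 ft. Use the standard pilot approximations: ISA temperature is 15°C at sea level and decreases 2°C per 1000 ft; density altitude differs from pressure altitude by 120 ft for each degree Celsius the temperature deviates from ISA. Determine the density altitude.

ISA temperature at 800 ft = 15 − 2 × (800/1000) = 13.4°C.
ISA deviation = 10 − 13.4 = -3.4°C.
Density altitude = 800 + 120 × (-3.4) = 800 + (-408) = 392 ft.

392 ft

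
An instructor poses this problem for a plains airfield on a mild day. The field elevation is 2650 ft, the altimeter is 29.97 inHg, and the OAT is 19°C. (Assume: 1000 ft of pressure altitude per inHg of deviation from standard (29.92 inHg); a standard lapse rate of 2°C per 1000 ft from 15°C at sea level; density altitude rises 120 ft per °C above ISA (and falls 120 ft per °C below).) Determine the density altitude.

Pressure altitude = 2650 + (29.92 − 29.97) × 1000 = 2650 + (-50) = 2600 ft.
ISA temperature at 2600 ft = 15 − 2 × (2600/1000) = 9.8°C.
ISA deviation = 19 − 9.8 = +9.2°C.
Density altitude = 2600 + 120 × (9.2) = 3704 ft.

3704 ft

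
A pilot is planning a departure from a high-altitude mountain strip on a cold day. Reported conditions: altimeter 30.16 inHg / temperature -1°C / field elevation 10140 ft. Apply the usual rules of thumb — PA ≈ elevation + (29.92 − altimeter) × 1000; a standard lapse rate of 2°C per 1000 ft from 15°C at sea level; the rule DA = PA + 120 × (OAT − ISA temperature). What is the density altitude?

Pressure altitude = 10140 + (29.92 − 30.16) × 1000 = 10140 + (-240) = 9900 ft.
ISA temperature at 9900 ft = 15 − 2 × (9900/1000) = -4.8°C.
ISA deviation = -1 − (-4.8) = +3.8°C.
Density altitude = 9900 + 120 × (3.8) = 10356 ft.

10356 ft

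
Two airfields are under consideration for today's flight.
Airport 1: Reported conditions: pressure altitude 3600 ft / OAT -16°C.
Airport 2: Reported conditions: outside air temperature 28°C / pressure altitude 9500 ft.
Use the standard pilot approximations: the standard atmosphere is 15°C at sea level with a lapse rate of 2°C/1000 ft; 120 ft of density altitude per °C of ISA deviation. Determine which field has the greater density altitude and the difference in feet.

Airport 2 by 12596 ft

Airport 1: ISA temp = 7.8°C, deviation -23.8°C, DA = 3600 + 120 × (-23.8) = 744 ft.
Airport 2: ISA temp = -4°C, deviation +32°C, DA = 9500 + 120 × 32 = 13340 ft.
Airport 2 is higher by 13340 − 744 = 12596 ft.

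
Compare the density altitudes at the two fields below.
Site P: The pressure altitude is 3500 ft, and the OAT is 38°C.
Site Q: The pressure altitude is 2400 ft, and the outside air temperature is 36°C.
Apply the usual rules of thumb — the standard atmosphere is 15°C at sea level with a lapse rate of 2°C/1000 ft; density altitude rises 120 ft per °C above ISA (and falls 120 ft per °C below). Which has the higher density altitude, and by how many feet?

Site P by 1604 ft

Site P: ISA temp = 8°C, deviation +30°C, DA = 3500 + 120 × 30 = 7100 ft.
Site Q: ISA temp = 10.2°C, deviation +25.8°C, DA = 2400 + 120 × 25.8 = 5496 ft.
Site P is higher by 7100 − 5496 = 1604 ft.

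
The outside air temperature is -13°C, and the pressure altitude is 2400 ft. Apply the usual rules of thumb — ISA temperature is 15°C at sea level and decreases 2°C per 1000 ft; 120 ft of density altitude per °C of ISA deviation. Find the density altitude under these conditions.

ISA temperature at 2400 ft = 15 − 2 × (2400/1000) = 10.2°C.
ISA deviation = -13 − 10.2 = -23.2°C.
Density altitude = 2400 + 120 × (-23.2) = 2400 + (-2784) = -384 ft.

-384 ft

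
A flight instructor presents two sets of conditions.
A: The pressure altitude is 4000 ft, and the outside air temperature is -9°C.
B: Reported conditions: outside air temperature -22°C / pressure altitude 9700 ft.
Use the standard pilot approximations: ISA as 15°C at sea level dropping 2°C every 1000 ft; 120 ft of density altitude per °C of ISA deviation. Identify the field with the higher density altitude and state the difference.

B by 5508 ft

A: ISA temp = 7°C, deviation -16°C, DA = 4000 + 120 × (-16) = 2080 ft.
B: ISA temp = -4.4°C, deviation -17.6°C, DA = 9700 + 120 × (-17.6) = 7588 ft.
B is higher by 7588 − 2080 = 5508 ft.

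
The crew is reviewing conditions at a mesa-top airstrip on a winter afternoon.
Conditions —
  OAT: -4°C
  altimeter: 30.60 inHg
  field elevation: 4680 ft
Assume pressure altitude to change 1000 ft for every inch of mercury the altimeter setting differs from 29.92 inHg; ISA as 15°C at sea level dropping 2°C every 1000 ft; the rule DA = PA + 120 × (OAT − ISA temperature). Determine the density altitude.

Pressure altitude = 4680 + (29.92 − 30.60) × 1000 = 4680 + (-680) = 4000 ft.
ISA temperature at 4000 ft = 15 − 2 × (4000/1000) = 7°C.
ISA deviation = -4 − 7 = -11°C.
Density altitude = 4000 + 120 × (-11) = 2680 ft.

2680 ft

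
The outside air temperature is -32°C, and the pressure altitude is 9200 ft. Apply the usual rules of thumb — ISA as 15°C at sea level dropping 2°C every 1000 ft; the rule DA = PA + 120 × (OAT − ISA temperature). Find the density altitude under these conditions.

ISA temperature at 9200 ft = 15 − 2 × (9200/1000) = -3.4°C.
ISA deviation = -32 − (-3.4) = -28.6°C.
Density altitude = 9200 + 120 × (-28.6) = 9200 + (-3432) = 5768 ft.

5768 ft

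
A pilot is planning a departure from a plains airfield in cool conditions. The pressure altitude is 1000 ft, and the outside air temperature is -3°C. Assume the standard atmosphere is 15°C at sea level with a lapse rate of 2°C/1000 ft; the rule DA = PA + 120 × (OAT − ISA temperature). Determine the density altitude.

-920 ft

ISA temperature at 1000 ft = 15 − 2 × (1000/1000) = 13°C.
ISA deviation = -3 − 13 = -16°C.
Density altitude = 1000 + 120 × (-16) = 1000 + (-1920) = -920 ft.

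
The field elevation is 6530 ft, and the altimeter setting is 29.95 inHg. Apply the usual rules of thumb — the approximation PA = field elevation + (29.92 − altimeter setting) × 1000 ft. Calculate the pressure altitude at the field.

Pressure correction = (29.92 − 29.95) × 1000 = -30 ft.
Pressure altitude = 6530 + (-30) = 6500 ft.

6500 ft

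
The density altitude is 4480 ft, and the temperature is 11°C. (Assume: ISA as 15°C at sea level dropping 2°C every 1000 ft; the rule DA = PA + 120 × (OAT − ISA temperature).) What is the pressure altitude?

4000 ft

DA = PA + 120 × (OAT − (15 − 2·PA/1000)) = PA + 120·OAT − 1800 + 0.24·PA = 1.24·PA + 120·OAT − 1800.
So 1.24·PA = 4480 − 120 × 11 + 1800 = 4960.
PA = 4960 / 1.24 = 4000 ft.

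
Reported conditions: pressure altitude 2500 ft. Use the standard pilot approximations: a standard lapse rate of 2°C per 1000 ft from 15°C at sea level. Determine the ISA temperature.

10°C

ISA temperature = 15 − 2 × (2500/1000) = 15 − 5 = 10°C.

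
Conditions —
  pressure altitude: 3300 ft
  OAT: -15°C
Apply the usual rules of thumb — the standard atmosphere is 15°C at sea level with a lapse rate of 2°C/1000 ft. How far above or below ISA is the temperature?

ISA temperature at 3300 ft = 15 − 2 × (3300/1000) = 8.4°C.
Deviation = OAT − ISA = -15 − 8.4 = -23.4°C.

ISA-23.4°C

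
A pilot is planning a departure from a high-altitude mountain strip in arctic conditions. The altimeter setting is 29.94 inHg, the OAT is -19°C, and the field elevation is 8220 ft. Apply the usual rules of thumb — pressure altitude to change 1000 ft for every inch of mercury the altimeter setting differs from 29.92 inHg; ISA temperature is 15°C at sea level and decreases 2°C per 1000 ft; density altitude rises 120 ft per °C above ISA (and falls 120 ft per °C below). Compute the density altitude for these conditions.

6088 ft

Pressure altitude = 8220 + (29.92 − 29.94) × 1000 = 8220 + (-20) = 8200 ft.
ISA temperature at 8200 ft = 15 − 2 × (8200/1000) = -1.4°C.
ISA deviation = -19 − (-1.4) = -17.6°C.
Density altitude = 8200 + 120 × (-17.6) = 6088 ft.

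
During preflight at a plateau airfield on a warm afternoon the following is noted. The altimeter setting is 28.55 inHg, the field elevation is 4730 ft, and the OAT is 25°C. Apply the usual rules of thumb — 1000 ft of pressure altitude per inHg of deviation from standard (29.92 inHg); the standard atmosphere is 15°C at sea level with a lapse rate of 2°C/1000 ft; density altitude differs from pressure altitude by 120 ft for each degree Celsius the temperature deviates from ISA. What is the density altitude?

Pressure altitude = 4730 + (29.92 − 28.55) × 1000 = 4730 + (+1370) = 6100 ft.
ISA temperature at 6100 ft = 15 − 2 × (6100/1000) = 2.8°C.
ISA deviation = 25 − 2.8 = +22.2°C.
Density altitude = 6100 + 120 × (22.2) = 8764 ft.

8764 ft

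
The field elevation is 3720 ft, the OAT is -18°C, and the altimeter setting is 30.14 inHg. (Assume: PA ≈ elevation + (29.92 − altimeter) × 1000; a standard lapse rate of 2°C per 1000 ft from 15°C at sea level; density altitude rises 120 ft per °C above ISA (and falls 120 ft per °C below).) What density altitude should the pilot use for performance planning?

Pressure altitude = 3720 + (29.92 − 30.14) × 1000 = 3720 + (-220) = 3500 ft.
ISA temperature at 3500 ft = 15 − 2 × (3500/1000) = 8°C.
ISA deviation = -18 − 8 = -26°C.
Density altitude = 3500 + 120 × (-26) = 380 ft.

380 ft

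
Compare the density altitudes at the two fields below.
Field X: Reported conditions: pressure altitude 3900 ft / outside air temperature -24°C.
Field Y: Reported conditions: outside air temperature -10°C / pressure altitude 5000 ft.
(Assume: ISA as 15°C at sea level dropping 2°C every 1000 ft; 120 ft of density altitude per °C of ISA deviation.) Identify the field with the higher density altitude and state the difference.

Field Y by 3044 ft

Field X: ISA temp = 7.2°C, deviation -31.2°C, DA = 3900 + 120 × (-31.2) = 156 ft.
Field Y: ISA temp = 5°C, deviation -15°C, DA = 5000 + 120 × (-15) = 3200 ft.
Field Y is higher by 3200 − 156 = 3044 ft.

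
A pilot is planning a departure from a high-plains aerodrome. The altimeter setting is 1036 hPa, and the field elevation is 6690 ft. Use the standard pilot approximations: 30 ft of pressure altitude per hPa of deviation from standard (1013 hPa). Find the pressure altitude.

6000 ft

Pressure correction = (1013 − 1036) × 30 = -690 ft.
Pressure altitude = 6690 + (-690) = 6000 ft.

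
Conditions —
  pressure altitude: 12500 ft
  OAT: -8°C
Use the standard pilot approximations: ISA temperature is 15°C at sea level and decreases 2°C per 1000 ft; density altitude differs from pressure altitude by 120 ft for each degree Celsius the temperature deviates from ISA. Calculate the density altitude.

12740 ft

ISA temperature at 12500 ft = 15 − 2 × (12500/1000) = -10°C.
ISA deviation = -8 − (-10) = +2°C.
Density altitude = 12500 + 120 × (2) = 12500 + (+240) = 12740 ft.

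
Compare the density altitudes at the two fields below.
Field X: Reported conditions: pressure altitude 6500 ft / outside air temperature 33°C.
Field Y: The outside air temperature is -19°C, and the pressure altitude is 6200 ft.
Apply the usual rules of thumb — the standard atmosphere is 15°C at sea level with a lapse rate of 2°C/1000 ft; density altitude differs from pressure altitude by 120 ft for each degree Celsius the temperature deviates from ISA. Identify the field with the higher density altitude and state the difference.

Field X by 6612 ft

Field X: ISA temp = 2°C, deviation +31°C, DA = 6500 + 120 × 31 = 10220 ft.
Field Y: ISA temp = 2.6°C, deviation -21.6°C, DA = 6200 + 120 × (-21.6) = 3608 ft.
Field X is higher by 10220 − 3608 = 6612 ft.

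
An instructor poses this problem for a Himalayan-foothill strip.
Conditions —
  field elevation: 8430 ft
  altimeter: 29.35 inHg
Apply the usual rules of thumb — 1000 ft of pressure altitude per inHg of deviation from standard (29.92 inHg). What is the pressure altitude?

Pressure correction = (29.92 − 29.35) × 1000 = +570 ft.
Pressure altitude = 8430 + (+570) = 9000 ft.

9000 ft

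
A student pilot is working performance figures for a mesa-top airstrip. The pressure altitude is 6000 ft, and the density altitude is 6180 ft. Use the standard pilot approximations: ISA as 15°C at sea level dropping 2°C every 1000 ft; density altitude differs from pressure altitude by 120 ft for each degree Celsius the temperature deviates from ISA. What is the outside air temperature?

4.5°C

Density altitude − pressure altitude = 6180 − 6000 = +180 ft.
At 120 ft/°C that is an ISA deviation of 180/120 = +1.5°C.
ISA temperature at 6000 ft = 15 − 2 × (6000/1000) = 3°C.
OAT = ISA + deviation = 3 + (+1.5) = 4.5°C.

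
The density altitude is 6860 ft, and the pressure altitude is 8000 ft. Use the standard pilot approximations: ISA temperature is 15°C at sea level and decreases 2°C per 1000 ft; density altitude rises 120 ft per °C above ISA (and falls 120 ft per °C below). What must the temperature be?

Density altitude − pressure altitude = 6860 − 8000 = -1140 ft.
At 120 ft/°C that is an ISA deviation of -1140/120 = -9.5°C.
ISA temperature at 8000 ft = 15 − 2 × (8000/1000) = -1°C.
OAT = ISA + deviation = -1 + (-9.5) = -10.5°C.

-10.5°C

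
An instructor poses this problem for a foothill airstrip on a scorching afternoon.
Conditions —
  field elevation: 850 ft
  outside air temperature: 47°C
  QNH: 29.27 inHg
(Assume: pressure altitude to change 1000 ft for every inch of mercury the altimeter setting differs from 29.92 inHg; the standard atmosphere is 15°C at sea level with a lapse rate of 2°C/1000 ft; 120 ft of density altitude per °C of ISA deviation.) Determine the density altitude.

Pressure altitude = 850 + (29.92 − 29.27) × 1000 = 850 + (+650) = 1500 ft.
ISA temperature at 1500 ft = 15 − 2 × (1500/1000) = 12°C.
ISA deviation = 47 − 12 = +35°C.
Density altitude = 1500 + 120 × (35) = 5700 ft.

5700 ft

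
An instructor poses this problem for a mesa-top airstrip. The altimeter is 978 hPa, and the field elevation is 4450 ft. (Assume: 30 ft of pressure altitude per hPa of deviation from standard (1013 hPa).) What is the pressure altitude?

Pressure correction = (1013 − 978) × 30 = +1050 ft.
Pressure altitude = 4450 + (+1050) = 5500 ft.

5500 ft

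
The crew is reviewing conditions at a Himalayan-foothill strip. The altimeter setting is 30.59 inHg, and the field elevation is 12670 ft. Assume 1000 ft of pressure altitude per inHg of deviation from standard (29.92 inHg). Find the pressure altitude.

Pressure correction = (29.92 − 30.59) × 1000 = -670 ft.
Pressure altitude = 12670 + (-670) = 12000 ft.

12000 ft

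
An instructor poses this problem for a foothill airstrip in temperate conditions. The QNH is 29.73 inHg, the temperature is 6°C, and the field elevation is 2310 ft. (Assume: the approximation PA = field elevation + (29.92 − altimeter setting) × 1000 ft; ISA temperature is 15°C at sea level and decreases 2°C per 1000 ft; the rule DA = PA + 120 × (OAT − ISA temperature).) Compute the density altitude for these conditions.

Pressure altitude = 2310 + (29.92 − 29.73) × 1000 = 2310 + (+190) = 2500 ft.
ISA temperature at 2500 ft = 15 − 2 × (2500/1000) = 10°C.
ISA deviation = 6 − 10 = -4°C.
Density altitude = 2500 + 120 × (-4) = 2020 ft.

2020 ft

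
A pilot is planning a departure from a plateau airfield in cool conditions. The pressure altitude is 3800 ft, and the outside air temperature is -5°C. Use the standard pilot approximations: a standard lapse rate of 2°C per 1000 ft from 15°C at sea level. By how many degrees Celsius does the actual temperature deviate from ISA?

ISA temperature at 3800 ft = 15 − 2 × (3800/1000) = 7.4°C.
Deviation = OAT − ISA = -5 − 7.4 = -12.4°C.

ISA-12.4°C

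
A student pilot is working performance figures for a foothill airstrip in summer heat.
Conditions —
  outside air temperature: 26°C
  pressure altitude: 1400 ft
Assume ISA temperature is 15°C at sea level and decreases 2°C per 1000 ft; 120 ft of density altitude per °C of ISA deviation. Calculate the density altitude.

3056 ft

ISA temperature at 1400 ft = 15 − 2 × (1400/1000) = 12.2°C.
ISA deviation = 26 − 12.2 = +13.8°C.
Density altitude = 1400 + 120 × (13.8) = 1400 + (+1656) = 3056 ft.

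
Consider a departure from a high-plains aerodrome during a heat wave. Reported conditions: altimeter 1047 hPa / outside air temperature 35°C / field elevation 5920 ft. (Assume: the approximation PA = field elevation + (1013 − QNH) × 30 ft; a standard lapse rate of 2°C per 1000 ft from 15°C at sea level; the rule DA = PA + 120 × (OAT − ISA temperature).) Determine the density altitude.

8476 ft

Pressure altitude = 5920 + (1013 − 1047) × 30 = 5920 + (-1020) = 4900 ft.
ISA temperature at 4900 ft = 15 − 2 × (4900/1000) = 5.2°C.
ISA deviation = 35 − 5.2 = +29.8°C.
Density altitude = 4900 + 120 × (29.8) = 8476 ft.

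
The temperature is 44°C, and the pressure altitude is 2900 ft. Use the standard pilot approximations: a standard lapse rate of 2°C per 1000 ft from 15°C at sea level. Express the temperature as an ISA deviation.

ISA temperature at 2900 ft = 15 − 2 × (2900/1000) = 9.2°C.
Deviation = OAT − ISA = 44 − 9.2 = +34.8°C.

ISA+34.8°C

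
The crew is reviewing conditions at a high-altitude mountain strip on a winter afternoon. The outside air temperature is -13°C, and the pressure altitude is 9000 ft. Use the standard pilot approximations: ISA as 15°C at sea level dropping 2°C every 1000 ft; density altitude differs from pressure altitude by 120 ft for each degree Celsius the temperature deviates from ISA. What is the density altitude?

7800 ft

ISA temperature at 9000 ft = 15 − 2 × (9000/1000) = -3°C.
ISA deviation = -13 − (-3) = -10°C.
Density altitude = 9000 + 120 × (-10) = 9000 + (-1200) = 7800 ft.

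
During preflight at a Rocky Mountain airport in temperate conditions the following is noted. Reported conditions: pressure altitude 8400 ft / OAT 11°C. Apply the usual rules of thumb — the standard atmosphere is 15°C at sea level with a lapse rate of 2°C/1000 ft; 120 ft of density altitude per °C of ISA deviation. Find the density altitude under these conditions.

9936 ft

ISA temperature at 8400 ft = 15 − 2 × (8400/1000) = -1.8°C.
ISA deviation = 11 − (-1.8) = +12.8°C.
Density altitude = 8400 + 120 × (12.8) = 8400 + (+1536) = 9936 ft.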